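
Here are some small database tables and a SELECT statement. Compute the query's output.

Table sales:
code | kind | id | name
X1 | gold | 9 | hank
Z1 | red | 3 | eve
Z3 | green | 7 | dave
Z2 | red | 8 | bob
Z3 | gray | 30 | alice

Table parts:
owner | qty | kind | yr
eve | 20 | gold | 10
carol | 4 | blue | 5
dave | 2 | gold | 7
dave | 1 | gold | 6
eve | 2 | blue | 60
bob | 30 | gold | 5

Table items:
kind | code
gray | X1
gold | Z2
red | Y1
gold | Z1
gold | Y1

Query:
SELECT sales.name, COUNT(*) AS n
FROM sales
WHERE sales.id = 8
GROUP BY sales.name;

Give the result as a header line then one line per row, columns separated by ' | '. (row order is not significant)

After WHERE (1 rows):
sales.code | sales.kind | sales.id | sales.name
Z2 | red | 8 | bob
After GROUP BY (1 rows):
sales.name | n
bob | 1

== RESULT ==
sales.name | n
bob | 1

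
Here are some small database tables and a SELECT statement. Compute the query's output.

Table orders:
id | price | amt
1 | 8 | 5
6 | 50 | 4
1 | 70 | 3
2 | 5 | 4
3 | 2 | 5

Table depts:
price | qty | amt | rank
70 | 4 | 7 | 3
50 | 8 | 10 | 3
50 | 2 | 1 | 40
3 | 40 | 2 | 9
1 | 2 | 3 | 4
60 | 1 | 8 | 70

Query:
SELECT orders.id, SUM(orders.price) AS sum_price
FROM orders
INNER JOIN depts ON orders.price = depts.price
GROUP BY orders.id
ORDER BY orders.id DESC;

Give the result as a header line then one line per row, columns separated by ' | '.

After JOIN depts (3 rows):
orders.id | orders.price | orders.amt | depts.price | depts.qty | depts.amt | depts.rank
6 | 50 | 4 | 50 | 8 | 10 | 3
6 | 50 | 4 | 50 | 2 | 1 | 40
1 | 70 | 3 | 70 | 4 | 7 | 3
After GROUP BY (2 rows):
orders.id | sum_price
6 | 100
1 | 70
After ORDER BY (2 rows):
orders.id | sum_price
6 | 100
1 | 70

== RESULT ==
orders.id | sum_price
6 | 100
1 | 70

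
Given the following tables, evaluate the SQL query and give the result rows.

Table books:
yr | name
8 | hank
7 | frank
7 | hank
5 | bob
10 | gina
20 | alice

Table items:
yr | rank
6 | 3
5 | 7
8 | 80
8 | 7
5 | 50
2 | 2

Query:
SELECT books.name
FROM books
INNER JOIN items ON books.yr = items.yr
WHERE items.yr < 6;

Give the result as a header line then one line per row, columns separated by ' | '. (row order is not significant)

== RESULT ==
books.name
bob
bob

Derivation:
After JOIN items (4 rows):
books.yr | books.name | items.yr | items.rank
8 | hank | 8 | 80
8 | hank | 8 | 7
5 | bob | 5 | 7
5 | bob | 5 | 50
After WHERE (2 rows):
books.yr | books.name | items.yr | items.rank
5 | bob | 5 | 7
5 | bob | 5 | 50
After SELECT (2 rows):
books.name
bob
bob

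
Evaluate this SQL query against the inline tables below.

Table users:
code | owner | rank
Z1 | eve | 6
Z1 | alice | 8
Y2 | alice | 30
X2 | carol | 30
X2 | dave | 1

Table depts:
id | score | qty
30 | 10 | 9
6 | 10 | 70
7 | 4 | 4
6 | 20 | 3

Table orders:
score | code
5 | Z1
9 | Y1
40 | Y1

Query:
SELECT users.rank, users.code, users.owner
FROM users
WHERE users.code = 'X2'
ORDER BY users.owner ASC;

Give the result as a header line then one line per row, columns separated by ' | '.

== RESULT ==
users.rank | users.code | users.owner
30 | X2 | carol
1 | X2 | dave

Derivation:
After WHERE (2 rows):
users.code | users.owner | users.rank
X2 | carol | 30
X2 | dave | 1
After SELECT (2 rows):
users.rank | users.code | users.owner
30 | X2 | carol
1 | X2 | dave
After ORDER BY (2 rows):
users.rank | users.code | users.owner
30 | X2 | carol
1 | X2 | dave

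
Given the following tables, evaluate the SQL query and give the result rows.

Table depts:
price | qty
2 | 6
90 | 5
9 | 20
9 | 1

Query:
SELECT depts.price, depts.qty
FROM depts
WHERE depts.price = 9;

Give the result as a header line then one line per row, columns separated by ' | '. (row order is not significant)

== RESULT ==
depts.price | depts.qty
9 | 20
9 | 1

Derivation:
After WHERE (2 rows):
depts.price | depts.qty
9 | 20
9 | 1
After SELECT (2 rows):
depts.price | depts.qty
9 | 20
9 | 1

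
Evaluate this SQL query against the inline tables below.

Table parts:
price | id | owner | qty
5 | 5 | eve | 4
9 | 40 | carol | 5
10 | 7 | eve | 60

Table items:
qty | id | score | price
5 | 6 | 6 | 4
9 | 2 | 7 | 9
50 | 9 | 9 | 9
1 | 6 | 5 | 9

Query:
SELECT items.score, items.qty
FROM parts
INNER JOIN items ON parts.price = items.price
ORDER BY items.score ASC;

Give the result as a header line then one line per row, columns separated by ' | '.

== RESULT ==
items.score | items.qty
5 | 1
7 | 9
9 | 50

Derivation:
After JOIN items (3 rows):
parts.price | parts.id | parts.owner | parts.qty | items.qty | items.id | items.score | items.price
9 | 40 | carol | 5 | 9 | 2 | 7 | 9
9 | 40 | carol | 5 | 50 | 9 | 9 | 9
9 | 40 | carol | 5 | 1 | 6 | 5 | 9
After SELECT (3 rows):
items.score | items.qty
7 | 9
9 | 50
5 | 1
After ORDER BY (3 rows):
items.score | items.qty
5 | 1
7 | 9
9 | 50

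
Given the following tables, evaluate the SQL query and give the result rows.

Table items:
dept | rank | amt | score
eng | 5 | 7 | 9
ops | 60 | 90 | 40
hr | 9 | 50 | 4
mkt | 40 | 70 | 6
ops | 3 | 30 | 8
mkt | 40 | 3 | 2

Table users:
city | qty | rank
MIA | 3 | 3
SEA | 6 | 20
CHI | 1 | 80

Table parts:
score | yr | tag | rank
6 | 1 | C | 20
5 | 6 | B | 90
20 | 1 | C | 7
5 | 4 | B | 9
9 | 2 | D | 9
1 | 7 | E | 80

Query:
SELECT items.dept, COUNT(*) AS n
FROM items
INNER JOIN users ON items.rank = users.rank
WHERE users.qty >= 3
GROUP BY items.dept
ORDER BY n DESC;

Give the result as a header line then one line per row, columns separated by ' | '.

== RESULT ==
items.dept | n
ops | 1

Derivation:
After JOIN users (1 rows):
items.dept | items.rank | items.amt | items.score | users.city | users.qty | users.rank
ops | 3 | 30 | 8 | MIA | 3 | 3
After WHERE (1 rows):
items.dept | items.rank | items.amt | items.score | users.city | users.qty | users.rank
ops | 3 | 30 | 8 | MIA | 3 | 3
After GROUP BY (1 rows):
items.dept | n
ops | 1
After ORDER BY (1 rows):
items.dept | n
ops | 1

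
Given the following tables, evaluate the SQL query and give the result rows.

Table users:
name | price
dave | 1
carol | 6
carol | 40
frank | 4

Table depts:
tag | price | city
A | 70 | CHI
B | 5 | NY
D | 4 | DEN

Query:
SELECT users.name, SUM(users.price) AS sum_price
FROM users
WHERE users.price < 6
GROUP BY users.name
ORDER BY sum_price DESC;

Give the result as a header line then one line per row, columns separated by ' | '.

== RESULT ==
users.name | sum_price
frank | 4
dave | 1

Derivation:
After WHERE (2 rows):
users.name | users.price
dave | 1
frank | 4
After GROUP BY (2 rows):
users.name | sum_price
dave | 1
frank | 4
After ORDER BY (2 rows):
users.name | sum_price
frank | 4
dave | 1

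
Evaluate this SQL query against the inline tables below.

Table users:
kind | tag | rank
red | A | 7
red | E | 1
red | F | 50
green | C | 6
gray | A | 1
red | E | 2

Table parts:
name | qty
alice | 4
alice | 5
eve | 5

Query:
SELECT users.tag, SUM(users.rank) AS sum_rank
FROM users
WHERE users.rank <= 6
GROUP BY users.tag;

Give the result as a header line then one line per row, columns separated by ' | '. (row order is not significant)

== RESULT ==
users.tag | sum_rank
E | 3
C | 6
A | 1

Derivation:
After WHERE (4 rows):
users.kind | users.tag | users.rank
red | E | 1
green | C | 6
gray | A | 1
red | E | 2
After GROUP BY (3 rows):
users.tag | sum_rank
E | 3
C | 6
A | 1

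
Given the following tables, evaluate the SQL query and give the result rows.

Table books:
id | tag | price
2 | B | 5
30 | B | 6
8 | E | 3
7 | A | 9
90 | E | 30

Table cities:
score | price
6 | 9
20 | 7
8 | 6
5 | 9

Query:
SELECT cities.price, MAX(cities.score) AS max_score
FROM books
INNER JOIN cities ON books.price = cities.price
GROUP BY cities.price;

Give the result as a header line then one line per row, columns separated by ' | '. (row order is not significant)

== RESULT ==
cities.price | max_score
6 | 8
9 | 6

Derivation:
After JOIN cities (3 rows):
books.id | books.tag | books.price | cities.score | cities.price
30 | B | 6 | 8 | 6
7 | A | 9 | 6 | 9
7 | A | 9 | 5 | 9
After GROUP BY (2 rows):
cities.price | max_score
6 | 8
9 | 6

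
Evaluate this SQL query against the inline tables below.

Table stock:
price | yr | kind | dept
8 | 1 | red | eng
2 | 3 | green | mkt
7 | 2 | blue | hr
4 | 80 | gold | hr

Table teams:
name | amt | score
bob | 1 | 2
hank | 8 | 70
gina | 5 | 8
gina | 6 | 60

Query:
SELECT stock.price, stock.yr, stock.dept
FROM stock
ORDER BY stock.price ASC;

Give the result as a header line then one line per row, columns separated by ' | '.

After SELECT (4 rows):
stock.price | stock.yr | stock.dept
8 | 1 | eng
2 | 3 | mkt
7 | 2 | hr
4 | 80 | hr
After ORDER BY (4 rows):
stock.price | stock.yr | stock.dept
2 | 3 | mkt
4 | 80 | hr
7 | 2 | hr
8 | 1 | eng

== RESULT ==
stock.price | stock.yr | stock.dept
2 | 3 | mkt
4 | 80 | hr
7 | 2 | hr
8 | 1 | eng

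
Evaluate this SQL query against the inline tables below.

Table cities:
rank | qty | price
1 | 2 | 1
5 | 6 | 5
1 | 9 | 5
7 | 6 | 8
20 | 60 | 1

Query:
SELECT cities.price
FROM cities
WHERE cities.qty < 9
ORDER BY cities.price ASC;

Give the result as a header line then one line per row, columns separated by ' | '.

After WHERE (3 rows):
cities.rank | cities.qty | cities.price
1 | 2 | 1
5 | 6 | 5
7 | 6 | 8
After SELECT (3 rows):
cities.price
1
5
8
After ORDER BY (3 rows):
cities.price
1
5
8

== RESULT ==
cities.price
1
5
8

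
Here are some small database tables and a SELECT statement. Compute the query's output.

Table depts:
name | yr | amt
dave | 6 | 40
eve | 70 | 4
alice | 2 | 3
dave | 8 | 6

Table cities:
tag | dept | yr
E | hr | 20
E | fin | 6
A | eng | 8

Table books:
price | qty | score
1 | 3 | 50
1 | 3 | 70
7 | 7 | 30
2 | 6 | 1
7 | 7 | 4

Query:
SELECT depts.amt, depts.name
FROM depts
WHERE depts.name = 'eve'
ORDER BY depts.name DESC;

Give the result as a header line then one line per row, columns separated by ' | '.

After WHERE (1 rows):
depts.name | depts.yr | depts.amt
eve | 70 | 4
After SELECT (1 rows):
depts.amt | depts.name
4 | eve
After ORDER BY (1 rows):
depts.amt | depts.name
4 | eve

== RESULT ==
depts.amt | depts.name
4 | eve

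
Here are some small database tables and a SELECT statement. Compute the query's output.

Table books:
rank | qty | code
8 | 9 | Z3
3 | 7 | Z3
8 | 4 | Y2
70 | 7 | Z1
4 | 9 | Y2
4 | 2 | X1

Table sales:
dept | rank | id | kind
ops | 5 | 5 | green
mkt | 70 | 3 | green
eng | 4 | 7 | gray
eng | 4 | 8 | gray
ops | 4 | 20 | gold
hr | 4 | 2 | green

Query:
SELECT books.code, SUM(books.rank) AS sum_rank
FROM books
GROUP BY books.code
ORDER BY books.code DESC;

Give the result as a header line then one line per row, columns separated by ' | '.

After GROUP BY (4 rows):
books.code | sum_rank
Z3 | 11
Y2 | 12
Z1 | 70
X1 | 4
After ORDER BY (4 rows):
books.code | sum_rank
Z3 | 11
Z1 | 70
Y2 | 12
X1 | 4

== RESULT ==
books.code | sum_rank
Z3 | 11
Z1 | 70
Y2 | 12
X1 | 4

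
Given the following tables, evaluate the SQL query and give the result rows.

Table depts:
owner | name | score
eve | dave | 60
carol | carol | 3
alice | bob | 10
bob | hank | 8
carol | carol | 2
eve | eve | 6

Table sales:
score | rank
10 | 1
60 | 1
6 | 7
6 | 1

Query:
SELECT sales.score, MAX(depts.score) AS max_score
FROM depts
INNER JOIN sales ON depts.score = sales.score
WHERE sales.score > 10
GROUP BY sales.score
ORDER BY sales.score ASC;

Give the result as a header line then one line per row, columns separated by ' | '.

After JOIN sales (4 rows):
depts.owner | depts.name | depts.score | sales.score | sales.rank
eve | dave | 60 | 60 | 1
alice | bob | 10 | 10 | 1
eve | eve | 6 | 6 | 7
eve | eve | 6 | 6 | 1
After WHERE (1 rows):
depts.owner | depts.name | depts.score | sales.score | sales.rank
eve | dave | 60 | 60 | 1
After GROUP BY (1 rows):
sales.score | max_score
60 | 60
After ORDER BY (1 rows):
sales.score | max_score
60 | 60

== RESULT ==
sales.score | max_score
60 | 60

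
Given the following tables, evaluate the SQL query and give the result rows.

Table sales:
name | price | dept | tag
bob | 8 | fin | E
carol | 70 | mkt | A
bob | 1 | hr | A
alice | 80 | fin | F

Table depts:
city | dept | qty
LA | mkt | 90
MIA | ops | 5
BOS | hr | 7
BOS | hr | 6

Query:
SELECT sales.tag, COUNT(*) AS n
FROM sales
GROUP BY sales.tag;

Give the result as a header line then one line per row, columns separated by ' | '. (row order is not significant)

After GROUP BY (3 rows):
sales.tag | n
E | 1
A | 2
F | 1

== RESULT ==
sales.tag | n
E | 1
A | 2
F | 1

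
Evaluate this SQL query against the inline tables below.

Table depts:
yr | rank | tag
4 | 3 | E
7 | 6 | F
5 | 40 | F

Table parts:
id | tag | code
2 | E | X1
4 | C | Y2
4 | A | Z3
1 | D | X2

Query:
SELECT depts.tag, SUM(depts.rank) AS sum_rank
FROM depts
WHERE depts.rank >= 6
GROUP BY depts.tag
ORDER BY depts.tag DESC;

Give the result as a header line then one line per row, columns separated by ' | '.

After WHERE (2 rows):
depts.yr | depts.rank | depts.tag
7 | 6 | F
5 | 40 | F
After GROUP BY (1 rows):
depts.tag | sum_rank
F | 46
After ORDER BY (1 rows):
depts.tag | sum_rank
F | 46

== RESULT ==
depts.tag | sum_rank
F | 46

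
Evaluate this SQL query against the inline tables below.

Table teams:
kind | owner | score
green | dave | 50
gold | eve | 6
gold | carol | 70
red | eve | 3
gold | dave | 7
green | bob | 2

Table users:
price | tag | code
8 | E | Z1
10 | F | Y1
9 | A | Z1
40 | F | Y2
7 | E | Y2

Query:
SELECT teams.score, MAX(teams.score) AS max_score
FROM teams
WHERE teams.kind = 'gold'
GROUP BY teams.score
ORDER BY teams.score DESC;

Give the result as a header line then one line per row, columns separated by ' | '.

== RESULT ==
teams.score | max_score
70 | 70
7 | 7
6 | 6

Derivation:
After WHERE (3 rows):
teams.kind | teams.owner | teams.score
gold | eve | 6
gold | carol | 70
gold | dave | 7
After GROUP BY (3 rows):
teams.score | max_score
6 | 6
70 | 70
7 | 7
After ORDER BY (3 rows):
teams.score | max_score
70 | 70
7 | 7
6 | 6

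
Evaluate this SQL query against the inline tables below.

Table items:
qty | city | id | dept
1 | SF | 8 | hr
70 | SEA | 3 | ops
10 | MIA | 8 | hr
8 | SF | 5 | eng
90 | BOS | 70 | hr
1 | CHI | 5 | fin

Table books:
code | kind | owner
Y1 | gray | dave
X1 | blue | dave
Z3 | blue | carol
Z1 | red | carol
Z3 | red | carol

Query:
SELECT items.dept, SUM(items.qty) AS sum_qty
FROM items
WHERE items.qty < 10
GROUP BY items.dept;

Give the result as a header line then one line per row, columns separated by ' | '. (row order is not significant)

After WHERE (3 rows):
items.qty | items.city | items.id | items.dept
1 | SF | 8 | hr
8 | SF | 5 | eng
1 | CHI | 5 | fin
After GROUP BY (3 rows):
items.dept | sum_qty
hr | 1
eng | 8
fin | 1

== RESULT ==
items.dept | sum_qty
hr | 1
eng | 8
fin | 1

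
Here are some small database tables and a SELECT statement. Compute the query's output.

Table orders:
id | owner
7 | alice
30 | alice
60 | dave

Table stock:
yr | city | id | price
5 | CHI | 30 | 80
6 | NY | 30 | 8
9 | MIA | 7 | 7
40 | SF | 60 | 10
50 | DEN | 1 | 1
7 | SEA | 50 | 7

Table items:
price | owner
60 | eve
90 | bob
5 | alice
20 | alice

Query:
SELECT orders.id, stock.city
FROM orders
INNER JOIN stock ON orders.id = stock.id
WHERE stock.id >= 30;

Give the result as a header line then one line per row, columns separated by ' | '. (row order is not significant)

After JOIN stock (4 rows):
orders.id | orders.owner | stock.yr | stock.city | stock.id | stock.price
7 | alice | 9 | MIA | 7 | 7
30 | alice | 5 | CHI | 30 | 80
30 | alice | 6 | NY | 30 | 8
60 | dave | 40 | SF | 60 | 10
After WHERE (3 rows):
orders.id | orders.owner | stock.yr | stock.city | stock.id | stock.price
30 | alice | 5 | CHI | 30 | 80
30 | alice | 6 | NY | 30 | 8
60 | dave | 40 | SF | 60 | 10
After SELECT (3 rows):
orders.id | stock.city
30 | CHI
30 | NY
60 | SF

== RESULT ==
orders.id | stock.city
30 | CHI
30 | NY
60 | SF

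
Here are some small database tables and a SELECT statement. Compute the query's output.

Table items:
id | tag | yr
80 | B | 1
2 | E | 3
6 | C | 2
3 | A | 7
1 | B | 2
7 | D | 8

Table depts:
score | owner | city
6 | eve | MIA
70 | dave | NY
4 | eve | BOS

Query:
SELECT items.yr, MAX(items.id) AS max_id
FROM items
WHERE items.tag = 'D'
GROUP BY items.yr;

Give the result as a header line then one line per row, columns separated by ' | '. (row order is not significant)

After WHERE (1 rows):
items.id | items.tag | items.yr
7 | D | 8
After GROUP BY (1 rows):
items.yr | max_id
8 | 7

== RESULT ==
items.yr | max_id
8 | 7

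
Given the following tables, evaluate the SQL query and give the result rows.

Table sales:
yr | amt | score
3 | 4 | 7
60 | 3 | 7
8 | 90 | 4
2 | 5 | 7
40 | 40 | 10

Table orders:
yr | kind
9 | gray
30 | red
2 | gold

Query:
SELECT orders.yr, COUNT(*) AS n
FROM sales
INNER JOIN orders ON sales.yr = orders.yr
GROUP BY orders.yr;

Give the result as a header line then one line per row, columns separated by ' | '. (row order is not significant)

After JOIN orders (1 rows):
sales.yr | sales.amt | sales.score | orders.yr | orders.kind
2 | 5 | 7 | 2 | gold
After GROUP BY (1 rows):
orders.yr | n
2 | 1

== RESULT ==
orders.yr | n
2 | 1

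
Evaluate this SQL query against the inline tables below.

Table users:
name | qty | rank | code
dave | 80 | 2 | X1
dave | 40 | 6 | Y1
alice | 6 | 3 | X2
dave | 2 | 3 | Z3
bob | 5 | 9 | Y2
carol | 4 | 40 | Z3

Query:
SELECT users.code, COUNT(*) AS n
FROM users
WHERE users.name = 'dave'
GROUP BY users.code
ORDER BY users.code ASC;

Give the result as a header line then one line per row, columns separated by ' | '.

== RESULT ==
users.code | n
X1 | 1
Y1 | 1
Z3 | 1

Derivation:
After WHERE (3 rows):
users.name | users.qty | users.rank | users.code
dave | 80 | 2 | X1
dave | 40 | 6 | Y1
dave | 2 | 3 | Z3
After GROUP BY (3 rows):
users.code | n
X1 | 1
Y1 | 1
Z3 | 1
After ORDER BY (3 rows):
users.code | n
X1 | 1
Y1 | 1
Z3 | 1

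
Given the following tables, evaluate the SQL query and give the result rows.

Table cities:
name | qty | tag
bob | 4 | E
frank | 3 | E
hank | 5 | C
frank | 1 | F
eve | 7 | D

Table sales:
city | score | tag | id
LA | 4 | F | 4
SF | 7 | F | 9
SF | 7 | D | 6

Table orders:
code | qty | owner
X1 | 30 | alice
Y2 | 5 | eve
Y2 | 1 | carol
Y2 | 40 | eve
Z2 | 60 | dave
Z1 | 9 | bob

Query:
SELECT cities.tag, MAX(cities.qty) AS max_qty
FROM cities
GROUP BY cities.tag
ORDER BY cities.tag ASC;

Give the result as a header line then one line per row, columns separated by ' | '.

== RESULT ==
cities.tag | max_qty
C | 5
D | 7
E | 4
F | 1

Derivation:
After GROUP BY (4 rows):
cities.tag | max_qty
E | 4
C | 5
F | 1
D | 7
After ORDER BY (4 rows):
cities.tag | max_qty
C | 5
D | 7
E | 4
F | 1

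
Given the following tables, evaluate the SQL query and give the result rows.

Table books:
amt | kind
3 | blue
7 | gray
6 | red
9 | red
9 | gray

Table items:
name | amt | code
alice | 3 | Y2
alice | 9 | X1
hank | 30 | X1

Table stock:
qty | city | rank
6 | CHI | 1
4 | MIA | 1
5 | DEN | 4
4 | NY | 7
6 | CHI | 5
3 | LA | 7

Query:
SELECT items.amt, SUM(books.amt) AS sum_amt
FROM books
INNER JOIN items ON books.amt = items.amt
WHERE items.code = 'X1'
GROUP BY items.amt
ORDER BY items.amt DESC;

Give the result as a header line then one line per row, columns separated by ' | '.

After JOIN items (3 rows):
books.amt | books.kind | items.name | items.amt | items.code
3 | blue | alice | 3 | Y2
9 | red | alice | 9 | X1
9 | gray | alice | 9 | X1
After WHERE (2 rows):
books.amt | books.kind | items.name | items.amt | items.code
9 | red | alice | 9 | X1
9 | gray | alice | 9 | X1
After GROUP BY (1 rows):
items.amt | sum_amt
9 | 18
After ORDER BY (1 rows):
items.amt | sum_amt
9 | 18

== RESULT ==
items.amt | sum_amt
9 | 18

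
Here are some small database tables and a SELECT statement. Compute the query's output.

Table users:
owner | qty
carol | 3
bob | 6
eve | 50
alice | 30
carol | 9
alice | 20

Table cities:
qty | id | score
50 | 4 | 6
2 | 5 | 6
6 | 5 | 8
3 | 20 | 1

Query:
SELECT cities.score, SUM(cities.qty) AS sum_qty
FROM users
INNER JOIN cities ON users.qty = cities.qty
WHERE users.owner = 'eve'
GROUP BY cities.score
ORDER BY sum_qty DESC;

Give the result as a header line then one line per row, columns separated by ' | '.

== RESULT ==
cities.score | sum_qty
6 | 50

Derivation:
After JOIN cities (3 rows):
users.owner | users.qty | cities.qty | cities.id | cities.score
carol | 3 | 3 | 20 | 1
bob | 6 | 6 | 5 | 8
eve | 50 | 50 | 4 | 6
After WHERE (1 rows):
users.owner | users.qty | cities.qty | cities.id | cities.score
eve | 50 | 50 | 4 | 6
After GROUP BY (1 rows):
cities.score | sum_qty
6 | 50
After ORDER BY (1 rows):
cities.score | sum_qty
6 | 50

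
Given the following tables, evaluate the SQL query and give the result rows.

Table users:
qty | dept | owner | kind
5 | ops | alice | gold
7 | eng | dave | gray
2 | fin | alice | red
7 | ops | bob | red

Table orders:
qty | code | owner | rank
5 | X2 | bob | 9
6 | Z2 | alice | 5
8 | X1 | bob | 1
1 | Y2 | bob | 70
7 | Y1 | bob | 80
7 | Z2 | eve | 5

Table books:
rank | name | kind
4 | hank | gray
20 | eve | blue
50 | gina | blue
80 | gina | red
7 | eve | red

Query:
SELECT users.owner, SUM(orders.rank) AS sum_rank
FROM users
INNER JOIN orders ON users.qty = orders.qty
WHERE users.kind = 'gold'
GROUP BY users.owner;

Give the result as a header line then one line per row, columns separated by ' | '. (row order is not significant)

After JOIN orders (5 rows):
users.qty | users.dept | users.owner | users.kind | orders.qty | orders.code | orders.owner | orders.rank
5 | ops | alice | gold | 5 | X2 | bob | 9
7 | eng | dave | gray | 7 | Y1 | bob | 80
7 | eng | dave | gray | 7 | Z2 | eve | 5
7 | ops | bob | red | 7 | Y1 | bob | 80
7 | ops | bob | red | 7 | Z2 | eve | 5
After WHERE (1 rows):
users.qty | users.dept | users.owner | users.kind | orders.qty | orders.code | orders.owner | orders.rank
5 | ops | alice | gold | 5 | X2 | bob | 9
After GROUP BY (1 rows):
users.owner | sum_rank
alice | 9

== RESULT ==
users.owner | sum_rank
alice | 9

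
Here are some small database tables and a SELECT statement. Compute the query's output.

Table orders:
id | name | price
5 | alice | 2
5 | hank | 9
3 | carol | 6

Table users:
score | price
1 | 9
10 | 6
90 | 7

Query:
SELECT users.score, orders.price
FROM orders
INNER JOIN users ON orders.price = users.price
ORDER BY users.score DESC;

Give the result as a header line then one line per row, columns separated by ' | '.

After JOIN users (2 rows):
orders.id | orders.name | orders.price | users.score | users.price
5 | hank | 9 | 1 | 9
3 | carol | 6 | 10 | 6
After SELECT (2 rows):
users.score | orders.price
1 | 9
10 | 6
After ORDER BY (2 rows):
users.score | orders.price
10 | 6
1 | 9

== RESULT ==
users.score | orders.price
10 | 6
1 | 9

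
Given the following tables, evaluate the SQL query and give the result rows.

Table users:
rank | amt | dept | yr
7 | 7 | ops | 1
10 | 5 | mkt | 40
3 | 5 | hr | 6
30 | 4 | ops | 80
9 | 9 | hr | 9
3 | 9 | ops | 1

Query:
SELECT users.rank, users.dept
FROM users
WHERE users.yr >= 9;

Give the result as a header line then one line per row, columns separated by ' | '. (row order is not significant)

After WHERE (3 rows):
users.rank | users.amt | users.dept | users.yr
10 | 5 | mkt | 40
30 | 4 | ops | 80
9 | 9 | hr | 9
After SELECT (3 rows):
users.rank | users.dept
10 | mkt
30 | ops
9 | hr

== RESULT ==
users.rank | users.dept
10 | mkt
30 | ops
9 | hr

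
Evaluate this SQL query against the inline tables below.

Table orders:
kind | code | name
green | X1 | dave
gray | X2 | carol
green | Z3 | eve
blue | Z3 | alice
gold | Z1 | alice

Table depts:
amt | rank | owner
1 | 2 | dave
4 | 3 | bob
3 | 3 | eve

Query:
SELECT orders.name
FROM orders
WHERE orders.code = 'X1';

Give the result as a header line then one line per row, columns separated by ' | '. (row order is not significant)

After WHERE (1 rows):
orders.kind | orders.code | orders.name
green | X1 | dave
After SELECT (1 rows):
orders.name
dave

== RESULT ==
orders.name
dave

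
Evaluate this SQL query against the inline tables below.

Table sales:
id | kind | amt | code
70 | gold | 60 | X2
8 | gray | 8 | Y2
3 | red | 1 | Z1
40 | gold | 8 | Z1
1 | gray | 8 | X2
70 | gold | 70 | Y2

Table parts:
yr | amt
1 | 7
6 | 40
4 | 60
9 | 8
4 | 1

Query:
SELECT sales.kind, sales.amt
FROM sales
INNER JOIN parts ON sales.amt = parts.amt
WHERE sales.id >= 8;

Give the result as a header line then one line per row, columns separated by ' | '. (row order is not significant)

== RESULT ==
sales.kind | sales.amt
gold | 60
gray | 8
gold | 8

Derivation:
After JOIN parts (5 rows):
sales.id | sales.kind | sales.amt | sales.code | parts.yr | parts.amt
70 | gold | 60 | X2 | 4 | 60
8 | gray | 8 | Y2 | 9 | 8
3 | red | 1 | Z1 | 4 | 1
40 | gold | 8 | Z1 | 9 | 8
1 | gray | 8 | X2 | 9 | 8
After WHERE (3 rows):
sales.id | sales.kind | sales.amt | sales.code | parts.yr | parts.amt
70 | gold | 60 | X2 | 4 | 60
8 | gray | 8 | Y2 | 9 | 8
40 | gold | 8 | Z1 | 9 | 8
After SELECT (3 rows):
sales.kind | sales.amt
gold | 60
gray | 8
gold | 8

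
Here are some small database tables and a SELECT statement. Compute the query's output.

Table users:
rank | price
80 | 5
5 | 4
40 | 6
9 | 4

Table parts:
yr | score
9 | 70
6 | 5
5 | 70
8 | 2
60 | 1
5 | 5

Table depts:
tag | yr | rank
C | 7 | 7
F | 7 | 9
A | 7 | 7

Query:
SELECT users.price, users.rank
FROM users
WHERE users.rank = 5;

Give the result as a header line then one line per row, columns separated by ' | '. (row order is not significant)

After WHERE (1 rows):
users.rank | users.price
5 | 4
After SELECT (1 rows):
users.price | users.rank
4 | 5

== RESULT ==
users.price | users.rank
4 | 5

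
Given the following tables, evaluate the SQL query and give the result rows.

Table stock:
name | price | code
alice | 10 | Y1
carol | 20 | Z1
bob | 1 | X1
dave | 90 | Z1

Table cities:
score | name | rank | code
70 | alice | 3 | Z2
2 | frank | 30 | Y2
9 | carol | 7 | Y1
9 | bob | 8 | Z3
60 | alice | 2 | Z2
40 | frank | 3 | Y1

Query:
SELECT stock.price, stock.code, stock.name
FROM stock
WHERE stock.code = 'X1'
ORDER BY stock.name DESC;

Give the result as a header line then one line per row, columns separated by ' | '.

== RESULT ==
stock.price | stock.code | stock.name
1 | X1 | bob

Derivation:
After WHERE (1 rows):
stock.name | stock.price | stock.code
bob | 1 | X1
After SELECT (1 rows):
stock.price | stock.code | stock.name
1 | X1 | bob
After ORDER BY (1 rows):
stock.price | stock.code | stock.name
1 | X1 | bob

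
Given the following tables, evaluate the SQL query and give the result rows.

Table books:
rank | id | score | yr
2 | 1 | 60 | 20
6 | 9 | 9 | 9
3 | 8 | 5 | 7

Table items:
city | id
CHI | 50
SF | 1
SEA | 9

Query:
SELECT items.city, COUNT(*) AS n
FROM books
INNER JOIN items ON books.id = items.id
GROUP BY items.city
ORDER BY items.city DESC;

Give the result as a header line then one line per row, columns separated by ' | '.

== RESULT ==
items.city | n
SF | 1
SEA | 1

Derivation:
After JOIN items (2 rows):
books.rank | books.id | books.score | books.yr | items.city | items.id
2 | 1 | 60 | 20 | SF | 1
6 | 9 | 9 | 9 | SEA | 9
After GROUP BY (2 rows):
items.city | n
SF | 1
SEA | 1
After ORDER BY (2 rows):
items.city | n
SF | 1
SEA | 1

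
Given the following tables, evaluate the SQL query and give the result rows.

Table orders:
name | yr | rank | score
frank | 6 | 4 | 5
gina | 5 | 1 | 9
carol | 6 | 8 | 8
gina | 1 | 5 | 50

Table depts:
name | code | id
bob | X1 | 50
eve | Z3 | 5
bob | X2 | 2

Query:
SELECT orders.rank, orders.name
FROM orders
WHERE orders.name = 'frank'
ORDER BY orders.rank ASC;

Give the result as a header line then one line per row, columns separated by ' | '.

== RESULT ==
orders.rank | orders.name
4 | frank

Derivation:
After WHERE (1 rows):
orders.name | orders.yr | orders.rank | orders.score
frank | 6 | 4 | 5
After SELECT (1 rows):
orders.rank | orders.name
4 | frank
After ORDER BY (1 rows):
orders.rank | orders.name
4 | frank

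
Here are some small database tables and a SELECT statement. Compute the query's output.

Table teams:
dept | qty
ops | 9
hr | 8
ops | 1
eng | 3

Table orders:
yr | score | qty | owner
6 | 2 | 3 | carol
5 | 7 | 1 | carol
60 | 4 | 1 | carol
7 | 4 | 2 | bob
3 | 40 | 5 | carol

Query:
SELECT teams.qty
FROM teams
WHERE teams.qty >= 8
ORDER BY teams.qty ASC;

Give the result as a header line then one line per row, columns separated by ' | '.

== RESULT ==
teams.qty
8
9

Derivation:
After WHERE (2 rows):
teams.dept | teams.qty
ops | 9
hr | 8
After SELECT (2 rows):
teams.qty
9
8
After ORDER BY (2 rows):
teams.qty
8
9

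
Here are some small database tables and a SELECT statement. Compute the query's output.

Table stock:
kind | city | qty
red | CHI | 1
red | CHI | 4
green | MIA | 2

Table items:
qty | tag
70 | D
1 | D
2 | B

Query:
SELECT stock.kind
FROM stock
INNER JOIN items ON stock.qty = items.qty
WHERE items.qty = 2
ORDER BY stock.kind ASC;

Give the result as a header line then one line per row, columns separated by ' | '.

== RESULT ==
stock.kind
green

Derivation:
After JOIN items (2 rows):
stock.kind | stock.city | stock.qty | items.qty | items.tag
red | CHI | 1 | 1 | D
green | MIA | 2 | 2 | B
After WHERE (1 rows):
stock.kind | stock.city | stock.qty | items.qty | items.tag
green | MIA | 2 | 2 | B
After SELECT (1 rows):
stock.kind
green
After ORDER BY (1 rows):
stock.kind
green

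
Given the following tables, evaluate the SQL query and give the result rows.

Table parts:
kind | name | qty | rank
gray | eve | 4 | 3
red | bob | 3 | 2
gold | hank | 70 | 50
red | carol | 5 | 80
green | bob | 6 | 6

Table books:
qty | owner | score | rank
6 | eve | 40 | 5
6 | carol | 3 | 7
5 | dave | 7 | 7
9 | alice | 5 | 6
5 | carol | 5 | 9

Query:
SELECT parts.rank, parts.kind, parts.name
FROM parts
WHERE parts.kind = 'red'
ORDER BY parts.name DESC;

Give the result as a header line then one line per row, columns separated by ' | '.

After WHERE (2 rows):
parts.kind | parts.name | parts.qty | parts.rank
red | bob | 3 | 2
red | carol | 5 | 80
After SELECT (2 rows):
parts.rank | parts.kind | parts.name
2 | red | bob
80 | red | carol
After ORDER BY (2 rows):
parts.rank | parts.kind | parts.name
80 | red | carol
2 | red | bob

== RESULT ==
parts.rank | parts.kind | parts.name
80 | red | carol
2 | red | bob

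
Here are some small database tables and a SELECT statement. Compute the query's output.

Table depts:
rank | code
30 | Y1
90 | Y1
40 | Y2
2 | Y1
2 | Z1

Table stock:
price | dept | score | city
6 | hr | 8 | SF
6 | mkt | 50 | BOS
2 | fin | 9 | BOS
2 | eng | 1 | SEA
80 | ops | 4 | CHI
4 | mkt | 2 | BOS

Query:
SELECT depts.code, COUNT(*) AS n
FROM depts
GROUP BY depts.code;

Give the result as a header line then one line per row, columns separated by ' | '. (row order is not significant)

== RESULT ==
depts.code | n
Y1 | 3
Y2 | 1
Z1 | 1

Derivation:
After GROUP BY (3 rows):
depts.code | n
Y1 | 3
Y2 | 1
Z1 | 1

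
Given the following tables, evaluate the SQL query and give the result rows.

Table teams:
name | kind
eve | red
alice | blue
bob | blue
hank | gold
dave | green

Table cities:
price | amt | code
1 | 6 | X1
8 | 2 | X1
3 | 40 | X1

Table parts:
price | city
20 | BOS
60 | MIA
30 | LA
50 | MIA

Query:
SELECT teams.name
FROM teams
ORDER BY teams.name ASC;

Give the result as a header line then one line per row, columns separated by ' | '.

== RESULT ==
teams.name
alice
bob
dave
eve
hank

Derivation:
After SELECT (5 rows):
teams.name
eve
alice
bob
hank
dave
After ORDER BY (5 rows):
teams.name
alice
bob
dave
eve
hank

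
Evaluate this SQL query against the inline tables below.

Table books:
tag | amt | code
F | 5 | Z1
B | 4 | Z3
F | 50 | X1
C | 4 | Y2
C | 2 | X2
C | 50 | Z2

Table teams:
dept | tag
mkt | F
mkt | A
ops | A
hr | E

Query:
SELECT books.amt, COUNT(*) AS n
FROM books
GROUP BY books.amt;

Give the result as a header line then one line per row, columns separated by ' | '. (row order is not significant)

After GROUP BY (4 rows):
books.amt | n
5 | 1
4 | 2
50 | 2
2 | 1

== RESULT ==
books.amt | n
5 | 1
4 | 2
50 | 2
2 | 1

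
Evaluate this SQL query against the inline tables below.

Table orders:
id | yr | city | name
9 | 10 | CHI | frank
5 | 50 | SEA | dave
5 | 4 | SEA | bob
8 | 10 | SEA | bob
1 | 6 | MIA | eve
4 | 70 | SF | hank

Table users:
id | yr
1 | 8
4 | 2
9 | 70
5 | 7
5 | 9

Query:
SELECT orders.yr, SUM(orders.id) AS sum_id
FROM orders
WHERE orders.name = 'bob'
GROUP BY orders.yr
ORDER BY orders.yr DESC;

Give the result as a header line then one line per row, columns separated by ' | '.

After WHERE (2 rows):
orders.id | orders.yr | orders.city | orders.name
5 | 4 | SEA | bob
8 | 10 | SEA | bob
After GROUP BY (2 rows):
orders.yr | sum_id
4 | 5
10 | 8
After ORDER BY (2 rows):
orders.yr | sum_id
10 | 8
4 | 5

== RESULT ==
orders.yr | sum_id
10 | 8
4 | 5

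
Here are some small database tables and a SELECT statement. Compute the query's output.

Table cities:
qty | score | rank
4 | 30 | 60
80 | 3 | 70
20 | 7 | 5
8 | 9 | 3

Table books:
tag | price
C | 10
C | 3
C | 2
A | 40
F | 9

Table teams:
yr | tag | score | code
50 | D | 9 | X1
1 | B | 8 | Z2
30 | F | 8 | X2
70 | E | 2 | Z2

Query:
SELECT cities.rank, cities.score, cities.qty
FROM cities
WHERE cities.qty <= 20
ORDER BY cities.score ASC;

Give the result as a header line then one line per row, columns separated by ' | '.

After WHERE (3 rows):
cities.qty | cities.score | cities.rank
4 | 30 | 60
20 | 7 | 5
8 | 9 | 3
After SELECT (3 rows):
cities.rank | cities.score | cities.qty
60 | 30 | 4
5 | 7 | 20
3 | 9 | 8
After ORDER BY (3 rows):
cities.rank | cities.score | cities.qty
5 | 7 | 20
3 | 9 | 8
60 | 30 | 4

== RESULT ==
cities.rank | cities.score | cities.qty
5 | 7 | 20
3 | 9 | 8
60 | 30 | 4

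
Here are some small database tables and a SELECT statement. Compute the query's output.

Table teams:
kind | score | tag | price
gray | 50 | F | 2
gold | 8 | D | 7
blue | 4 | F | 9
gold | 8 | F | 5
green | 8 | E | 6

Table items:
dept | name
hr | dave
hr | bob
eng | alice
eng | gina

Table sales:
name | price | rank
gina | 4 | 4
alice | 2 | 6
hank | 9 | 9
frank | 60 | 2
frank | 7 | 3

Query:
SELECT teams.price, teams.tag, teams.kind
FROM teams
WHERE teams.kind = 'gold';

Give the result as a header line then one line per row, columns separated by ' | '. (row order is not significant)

After WHERE (2 rows):
teams.kind | teams.score | teams.tag | teams.price
gold | 8 | D | 7
gold | 8 | F | 5
After SELECT (2 rows):
teams.price | teams.tag | teams.kind
7 | D | gold
5 | F | gold

== RESULT ==
teams.price | teams.tag | teams.kind
7 | D | gold
5 | F | gold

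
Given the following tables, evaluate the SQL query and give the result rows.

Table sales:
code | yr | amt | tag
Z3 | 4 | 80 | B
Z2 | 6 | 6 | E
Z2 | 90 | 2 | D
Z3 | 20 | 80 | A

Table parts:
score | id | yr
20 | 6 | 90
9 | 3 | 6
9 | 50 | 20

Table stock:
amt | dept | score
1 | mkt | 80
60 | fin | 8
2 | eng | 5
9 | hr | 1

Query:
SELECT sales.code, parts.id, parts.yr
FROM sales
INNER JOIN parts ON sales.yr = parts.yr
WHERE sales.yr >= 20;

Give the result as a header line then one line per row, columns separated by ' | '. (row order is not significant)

After JOIN parts (3 rows):
sales.code | sales.yr | sales.amt | sales.tag | parts.score | parts.id | parts.yr
Z2 | 6 | 6 | E | 9 | 3 | 6
Z2 | 90 | 2 | D | 20 | 6 | 90
Z3 | 20 | 80 | A | 9 | 50 | 20
After WHERE (2 rows):
sales.code | sales.yr | sales.amt | sales.tag | parts.score | parts.id | parts.yr
Z2 | 90 | 2 | D | 20 | 6 | 90
Z3 | 20 | 80 | A | 9 | 50 | 20
After SELECT (2 rows):
sales.code | parts.id | parts.yr
Z2 | 6 | 90
Z3 | 50 | 20

== RESULT ==
sales.code | parts.id | parts.yr
Z2 | 6 | 90
Z3 | 50 | 20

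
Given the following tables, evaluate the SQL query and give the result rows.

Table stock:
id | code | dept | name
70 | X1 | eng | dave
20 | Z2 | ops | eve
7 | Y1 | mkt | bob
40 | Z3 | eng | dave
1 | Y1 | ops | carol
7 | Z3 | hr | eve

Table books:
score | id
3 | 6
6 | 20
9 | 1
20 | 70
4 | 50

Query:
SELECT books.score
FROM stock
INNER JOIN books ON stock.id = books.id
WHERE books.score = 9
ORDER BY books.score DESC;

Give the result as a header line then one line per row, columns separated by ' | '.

== RESULT ==
books.score
9

Derivation:
After JOIN books (3 rows):
stock.id | stock.code | stock.dept | stock.name | books.score | books.id
70 | X1 | eng | dave | 20 | 70
20 | Z2 | ops | eve | 6 | 20
1 | Y1 | ops | carol | 9 | 1
After WHERE (1 rows):
stock.id | stock.code | stock.dept | stock.name | books.score | books.id
1 | Y1 | ops | carol | 9 | 1
After SELECT (1 rows):
books.score
9
After ORDER BY (1 rows):
books.score
9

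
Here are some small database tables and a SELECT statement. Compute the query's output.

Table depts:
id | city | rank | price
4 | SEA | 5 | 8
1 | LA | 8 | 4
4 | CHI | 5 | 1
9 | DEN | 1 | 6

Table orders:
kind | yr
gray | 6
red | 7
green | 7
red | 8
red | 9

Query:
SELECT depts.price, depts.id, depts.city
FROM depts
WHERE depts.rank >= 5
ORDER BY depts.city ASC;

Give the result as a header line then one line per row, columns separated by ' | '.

== RESULT ==
depts.price | depts.id | depts.city
1 | 4 | CHI
4 | 1 | LA
8 | 4 | SEA

Derivation:
After WHERE (3 rows):
depts.id | depts.city | depts.rank | depts.price
4 | SEA | 5 | 8
1 | LA | 8 | 4
4 | CHI | 5 | 1
After SELECT (3 rows):
depts.price | depts.id | depts.city
8 | 4 | SEA
4 | 1 | LA
1 | 4 | CHI
After ORDER BY (3 rows):
depts.price | depts.id | depts.city
1 | 4 | CHI
4 | 1 | LA
8 | 4 | SEA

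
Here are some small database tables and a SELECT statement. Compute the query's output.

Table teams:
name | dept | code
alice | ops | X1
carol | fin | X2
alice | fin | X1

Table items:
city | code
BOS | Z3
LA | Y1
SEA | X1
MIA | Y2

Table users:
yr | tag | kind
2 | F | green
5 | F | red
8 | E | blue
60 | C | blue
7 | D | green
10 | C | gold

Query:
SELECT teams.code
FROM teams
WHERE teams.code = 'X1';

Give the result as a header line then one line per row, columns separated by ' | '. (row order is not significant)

== RESULT ==
teams.code
X1
X1

Derivation:
After WHERE (2 rows):
teams.name | teams.dept | teams.code
alice | ops | X1
alice | fin | X1
After SELECT (2 rows):
teams.code
X1
X1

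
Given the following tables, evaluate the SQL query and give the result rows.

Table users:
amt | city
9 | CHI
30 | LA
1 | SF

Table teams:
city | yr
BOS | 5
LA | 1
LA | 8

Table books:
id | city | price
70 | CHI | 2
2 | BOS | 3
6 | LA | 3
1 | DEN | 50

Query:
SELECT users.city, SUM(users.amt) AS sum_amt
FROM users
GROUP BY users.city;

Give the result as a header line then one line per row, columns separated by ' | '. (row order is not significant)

After GROUP BY (3 rows):
users.city | sum_amt
CHI | 9
LA | 30
SF | 1

== RESULT ==
users.city | sum_amt
CHI | 9
LA | 30
SF | 1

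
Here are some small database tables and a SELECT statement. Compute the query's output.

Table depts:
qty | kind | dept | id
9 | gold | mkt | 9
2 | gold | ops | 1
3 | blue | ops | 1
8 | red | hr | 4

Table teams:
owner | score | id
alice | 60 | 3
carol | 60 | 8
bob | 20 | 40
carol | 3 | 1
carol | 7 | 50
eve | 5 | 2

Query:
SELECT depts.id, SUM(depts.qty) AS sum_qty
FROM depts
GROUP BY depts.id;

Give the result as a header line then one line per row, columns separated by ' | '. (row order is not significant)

After GROUP BY (3 rows):
depts.id | sum_qty
9 | 9
1 | 5
4 | 8

== RESULT ==
depts.id | sum_qty
9 | 9
1 | 5
4 | 8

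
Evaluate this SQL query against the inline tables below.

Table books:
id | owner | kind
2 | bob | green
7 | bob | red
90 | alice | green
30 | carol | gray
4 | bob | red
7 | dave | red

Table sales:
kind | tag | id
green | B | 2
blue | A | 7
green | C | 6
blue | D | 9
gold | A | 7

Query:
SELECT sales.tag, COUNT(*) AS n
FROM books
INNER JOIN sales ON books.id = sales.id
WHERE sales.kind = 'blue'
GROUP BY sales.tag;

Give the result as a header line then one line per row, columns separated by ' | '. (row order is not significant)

== RESULT ==
sales.tag | n
A | 2

Derivation:
After JOIN sales (5 rows):
books.id | books.owner | books.kind | sales.kind | sales.tag | sales.id
2 | bob | green | green | B | 2
7 | bob | red | blue | A | 7
7 | bob | red | gold | A | 7
7 | dave | red | blue | A | 7
7 | dave | red | gold | A | 7
After WHERE (2 rows):
books.id | books.owner | books.kind | sales.kind | sales.tag | sales.id
7 | bob | red | blue | A | 7
7 | dave | red | blue | A | 7
After GROUP BY (1 rows):
sales.tag | n
A | 2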